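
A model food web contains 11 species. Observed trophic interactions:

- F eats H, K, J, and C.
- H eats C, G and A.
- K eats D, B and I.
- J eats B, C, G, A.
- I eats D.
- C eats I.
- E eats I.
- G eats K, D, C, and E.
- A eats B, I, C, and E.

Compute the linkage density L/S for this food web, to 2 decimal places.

There are L = 25 links among S = 11 species.
L/S = 25/11 = 2.2727 ≈ 2.27.

L/S = 2.27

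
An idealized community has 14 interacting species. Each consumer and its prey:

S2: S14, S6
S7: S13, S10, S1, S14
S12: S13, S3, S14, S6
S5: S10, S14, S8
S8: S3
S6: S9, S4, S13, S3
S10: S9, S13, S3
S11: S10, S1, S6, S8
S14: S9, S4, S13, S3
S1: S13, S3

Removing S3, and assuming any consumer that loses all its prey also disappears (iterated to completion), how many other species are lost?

Remove S3.
Round 1: S8 (all prey gone) → extinct.
No further losses. Total secondary extinctions: 1.

1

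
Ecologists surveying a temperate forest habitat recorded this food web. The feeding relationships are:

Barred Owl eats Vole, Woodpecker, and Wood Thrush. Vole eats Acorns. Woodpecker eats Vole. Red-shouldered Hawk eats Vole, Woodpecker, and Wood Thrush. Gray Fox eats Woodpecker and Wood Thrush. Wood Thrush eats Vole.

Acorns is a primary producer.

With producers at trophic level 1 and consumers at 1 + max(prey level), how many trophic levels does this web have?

Producers (level 1): Acorns.
Acorns → Vole → Woodpecker → Gray Fox gives Gray Fox level 4.
No species has a prey at level 4, so no species reaches level 5.

4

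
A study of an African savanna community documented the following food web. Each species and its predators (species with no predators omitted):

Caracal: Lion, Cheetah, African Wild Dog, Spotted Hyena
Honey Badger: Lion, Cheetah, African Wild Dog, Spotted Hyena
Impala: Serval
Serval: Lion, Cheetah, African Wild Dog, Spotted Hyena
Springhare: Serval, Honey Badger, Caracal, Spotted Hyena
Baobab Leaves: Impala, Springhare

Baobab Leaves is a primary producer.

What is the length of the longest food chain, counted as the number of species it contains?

4 species

One longest chain: Baobab Leaves → Impala → Serval → Lion.
It has 4 species and 3 links.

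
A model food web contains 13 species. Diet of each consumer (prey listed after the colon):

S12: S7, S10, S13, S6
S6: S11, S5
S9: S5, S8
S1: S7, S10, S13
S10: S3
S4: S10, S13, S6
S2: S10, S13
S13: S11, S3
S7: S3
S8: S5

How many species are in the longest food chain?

One longest chain: S5 → S8 → S9.
It has 3 species and 2 links.

3 species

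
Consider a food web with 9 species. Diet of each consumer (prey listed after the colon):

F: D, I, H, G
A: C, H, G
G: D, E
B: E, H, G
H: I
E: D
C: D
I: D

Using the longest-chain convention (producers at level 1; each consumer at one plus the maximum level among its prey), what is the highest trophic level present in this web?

Producers (level 1): D.
D → I → H → F gives F level 4.
No species has a prey at level 4, so no species reaches level 5.

4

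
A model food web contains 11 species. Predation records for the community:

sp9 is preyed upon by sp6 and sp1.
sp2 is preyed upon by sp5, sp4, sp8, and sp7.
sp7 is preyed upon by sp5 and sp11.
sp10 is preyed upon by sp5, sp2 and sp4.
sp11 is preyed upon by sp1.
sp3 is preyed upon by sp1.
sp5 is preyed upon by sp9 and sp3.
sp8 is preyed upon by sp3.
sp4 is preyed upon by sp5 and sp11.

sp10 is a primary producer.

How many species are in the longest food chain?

6 species

One longest chain: sp10 → sp2 → sp7 → sp5 → sp9 → sp6.
It has 6 species and 5 links.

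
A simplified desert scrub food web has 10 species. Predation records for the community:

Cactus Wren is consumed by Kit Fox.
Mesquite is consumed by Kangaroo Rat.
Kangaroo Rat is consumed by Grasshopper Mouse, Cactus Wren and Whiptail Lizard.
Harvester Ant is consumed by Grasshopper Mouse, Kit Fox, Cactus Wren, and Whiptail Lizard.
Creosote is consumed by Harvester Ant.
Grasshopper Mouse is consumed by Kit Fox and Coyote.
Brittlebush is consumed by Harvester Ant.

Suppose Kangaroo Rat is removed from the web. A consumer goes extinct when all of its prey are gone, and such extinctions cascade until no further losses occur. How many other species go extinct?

Remove Kangaroo Rat.
Every predator of it retains at least one other prey: Whiptail Lizard still has Harvester Ant; Cactus Wren still has Harvester Ant; Grasshopper Mouse still has Harvester Ant.
No consumer loses all prey, so no secondary extinctions occur.

0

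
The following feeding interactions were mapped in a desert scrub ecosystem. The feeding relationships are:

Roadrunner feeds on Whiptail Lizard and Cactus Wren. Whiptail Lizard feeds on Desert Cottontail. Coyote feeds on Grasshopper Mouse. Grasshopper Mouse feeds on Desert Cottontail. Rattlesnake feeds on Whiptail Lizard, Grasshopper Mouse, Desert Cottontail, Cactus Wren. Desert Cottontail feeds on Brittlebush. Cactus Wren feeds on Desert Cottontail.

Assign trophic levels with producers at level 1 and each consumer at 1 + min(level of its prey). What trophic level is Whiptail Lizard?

Trophic level 3

Brittlebush is a producer → level 1.
Desert Cottontail eats Brittlebush → level 2.
Whiptail Lizard eats Desert Cottontail → level 3.
No prey of Whiptail Lizard is below level 2, so 3 is the minimum.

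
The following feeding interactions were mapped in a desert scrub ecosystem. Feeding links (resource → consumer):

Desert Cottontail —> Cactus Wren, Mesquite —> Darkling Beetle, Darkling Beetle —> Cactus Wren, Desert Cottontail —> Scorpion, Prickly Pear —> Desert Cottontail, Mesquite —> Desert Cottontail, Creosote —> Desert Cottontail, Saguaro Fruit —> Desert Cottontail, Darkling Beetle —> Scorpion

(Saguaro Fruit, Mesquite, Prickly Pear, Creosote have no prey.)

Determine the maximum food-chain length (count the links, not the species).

2 links

One longest chain: Saguaro Fruit → Desert Cottontail → Cactus Wren.
It has 3 species and 2 links.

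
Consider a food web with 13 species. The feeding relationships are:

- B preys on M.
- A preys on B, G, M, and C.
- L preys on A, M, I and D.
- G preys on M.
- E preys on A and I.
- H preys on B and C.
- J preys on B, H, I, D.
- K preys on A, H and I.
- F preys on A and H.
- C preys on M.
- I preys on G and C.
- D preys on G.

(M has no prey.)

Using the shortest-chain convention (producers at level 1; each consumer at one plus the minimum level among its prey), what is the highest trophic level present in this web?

Producers (level 1): M.
Following each consumer down to its lowest-level prey: M → A → F (levels 1 through 3).
All prey of F (A 2, H 3) are at level 2 or above, so F is at level 1 + 2 = 3.
Every consumer has at least one prey at level 2 or below, so none exceeds level 3.

3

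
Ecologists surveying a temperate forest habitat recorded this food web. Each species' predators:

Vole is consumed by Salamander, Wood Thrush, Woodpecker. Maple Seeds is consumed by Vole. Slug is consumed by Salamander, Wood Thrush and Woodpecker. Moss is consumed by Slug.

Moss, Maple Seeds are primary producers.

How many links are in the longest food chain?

2 links

One longest chain: Moss → Slug → Wood Thrush.
It has 3 species and 2 links.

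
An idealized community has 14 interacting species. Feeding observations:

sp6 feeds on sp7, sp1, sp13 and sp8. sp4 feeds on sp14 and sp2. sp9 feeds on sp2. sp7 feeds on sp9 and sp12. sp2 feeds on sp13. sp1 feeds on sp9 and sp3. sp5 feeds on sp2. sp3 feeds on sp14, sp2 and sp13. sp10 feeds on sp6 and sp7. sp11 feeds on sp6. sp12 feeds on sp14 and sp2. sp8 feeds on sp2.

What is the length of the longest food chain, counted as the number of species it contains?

6 species

One longest chain: sp13 → sp2 → sp9 → sp7 → sp6 → sp10.
It has 6 species and 5 links.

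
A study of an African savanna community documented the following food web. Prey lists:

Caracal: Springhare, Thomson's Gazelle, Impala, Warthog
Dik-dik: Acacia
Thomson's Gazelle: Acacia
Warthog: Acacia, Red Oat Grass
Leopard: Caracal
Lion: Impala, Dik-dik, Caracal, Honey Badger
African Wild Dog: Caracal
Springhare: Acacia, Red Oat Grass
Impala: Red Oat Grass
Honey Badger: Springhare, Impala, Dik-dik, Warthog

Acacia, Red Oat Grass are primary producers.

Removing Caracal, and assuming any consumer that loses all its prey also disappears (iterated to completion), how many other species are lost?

2

Remove Caracal.
Round 1: Leopard (all prey gone), African Wild Dog (all prey gone) → extinct.
No further losses. Total secondary extinctions: 2.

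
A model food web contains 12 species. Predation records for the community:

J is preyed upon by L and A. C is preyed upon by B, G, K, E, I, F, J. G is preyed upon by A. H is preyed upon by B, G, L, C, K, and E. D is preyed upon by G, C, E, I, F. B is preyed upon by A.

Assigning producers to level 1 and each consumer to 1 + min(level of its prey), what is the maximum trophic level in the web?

Producers (level 1): H, D.
Following each consumer down to its lowest-level prey: H → C → J (levels 1 through 3).
All prey of J (C 2) are at level 2 or above, so J is at level 1 + 2 = 3.
Every consumer has at least one prey at level 2 or below, so none exceeds level 3.

3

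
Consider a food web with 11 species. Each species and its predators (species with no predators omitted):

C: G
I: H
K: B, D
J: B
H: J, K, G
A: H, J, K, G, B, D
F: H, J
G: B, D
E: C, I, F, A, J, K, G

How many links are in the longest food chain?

One longest chain: E → I → H → G → B.
It has 5 species and 4 links.

4 links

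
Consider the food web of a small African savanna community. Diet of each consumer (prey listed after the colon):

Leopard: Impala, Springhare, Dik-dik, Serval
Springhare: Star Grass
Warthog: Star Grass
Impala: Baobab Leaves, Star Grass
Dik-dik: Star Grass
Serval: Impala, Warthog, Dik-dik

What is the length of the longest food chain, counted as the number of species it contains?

One longest chain: Baobab Leaves → Impala → Serval → Leopard.
It has 4 species and 3 links.

4 species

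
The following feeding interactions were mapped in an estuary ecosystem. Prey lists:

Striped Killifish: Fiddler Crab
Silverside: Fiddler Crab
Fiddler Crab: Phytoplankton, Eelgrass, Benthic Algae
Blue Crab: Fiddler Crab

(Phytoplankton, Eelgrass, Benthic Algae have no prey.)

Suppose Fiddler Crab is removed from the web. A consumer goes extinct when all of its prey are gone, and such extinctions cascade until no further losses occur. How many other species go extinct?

3

Remove Fiddler Crab.
Round 1: Blue Crab (all prey gone), Striped Killifish (all prey gone), Silverside (all prey gone) → extinct.
No further losses. Total secondary extinctions: 3.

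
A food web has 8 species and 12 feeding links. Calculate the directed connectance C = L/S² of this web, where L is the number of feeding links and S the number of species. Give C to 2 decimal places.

C = 0.19

The web has S = 8 species and L = 12 feeding links.
C = L / S² = 12 / 64 = 0.1875 ≈ 0.19.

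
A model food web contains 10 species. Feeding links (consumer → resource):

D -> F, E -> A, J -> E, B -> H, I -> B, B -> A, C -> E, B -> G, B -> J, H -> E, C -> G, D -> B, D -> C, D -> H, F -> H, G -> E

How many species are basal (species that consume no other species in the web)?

Basal species (no prey listed): A.
Count: 1.

1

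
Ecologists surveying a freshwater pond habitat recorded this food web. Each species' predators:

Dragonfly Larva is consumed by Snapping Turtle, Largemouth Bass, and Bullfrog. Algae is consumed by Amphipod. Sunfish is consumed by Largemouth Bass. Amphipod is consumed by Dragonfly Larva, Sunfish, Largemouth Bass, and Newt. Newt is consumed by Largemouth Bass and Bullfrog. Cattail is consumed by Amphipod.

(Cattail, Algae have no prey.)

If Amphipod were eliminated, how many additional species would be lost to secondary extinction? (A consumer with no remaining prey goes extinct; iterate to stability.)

6

Remove Amphipod.
Round 1: Sunfish (all prey gone), Newt (all prey gone), Dragonfly Larva (all prey gone) → extinct.
Round 2: Bullfrog (all prey gone), Largemouth Bass (all prey gone), Snapping Turtle (all prey gone) → extinct.
No further losses. Total secondary extinctions: 6.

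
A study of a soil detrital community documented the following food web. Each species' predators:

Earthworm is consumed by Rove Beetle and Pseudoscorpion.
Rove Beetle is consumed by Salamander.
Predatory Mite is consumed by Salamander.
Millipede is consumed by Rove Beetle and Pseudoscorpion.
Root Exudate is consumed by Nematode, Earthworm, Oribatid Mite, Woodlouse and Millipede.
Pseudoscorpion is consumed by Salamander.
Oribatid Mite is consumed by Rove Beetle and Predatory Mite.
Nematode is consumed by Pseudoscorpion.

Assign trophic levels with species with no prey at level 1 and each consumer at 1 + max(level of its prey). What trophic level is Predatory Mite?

Trophic level 3

Root Exudate has no prey (basal) → level 1.
Oribatid Mite eats Root Exudate → level 2.
Predatory Mite eats Oribatid Mite → level 3.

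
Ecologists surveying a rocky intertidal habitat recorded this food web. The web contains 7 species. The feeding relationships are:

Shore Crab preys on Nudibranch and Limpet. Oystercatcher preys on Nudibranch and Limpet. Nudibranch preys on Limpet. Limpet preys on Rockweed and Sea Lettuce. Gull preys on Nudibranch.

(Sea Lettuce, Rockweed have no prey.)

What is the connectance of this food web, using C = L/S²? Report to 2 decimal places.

C = 0.16

The web has S = 7 species and L = 8 feeding links.
C = L / S² = 8 / 49 = 0.1633 ≈ 0.16.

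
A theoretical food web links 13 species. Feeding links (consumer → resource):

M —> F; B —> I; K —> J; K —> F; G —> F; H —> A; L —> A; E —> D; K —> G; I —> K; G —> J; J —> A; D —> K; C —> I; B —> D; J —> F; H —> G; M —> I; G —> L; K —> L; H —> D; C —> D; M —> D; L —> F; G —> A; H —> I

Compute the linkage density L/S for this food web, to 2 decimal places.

There are L = 26 links among S = 13 species.
L/S = 26/13 = 2.0000 ≈ 2.00.

L/S = 2.00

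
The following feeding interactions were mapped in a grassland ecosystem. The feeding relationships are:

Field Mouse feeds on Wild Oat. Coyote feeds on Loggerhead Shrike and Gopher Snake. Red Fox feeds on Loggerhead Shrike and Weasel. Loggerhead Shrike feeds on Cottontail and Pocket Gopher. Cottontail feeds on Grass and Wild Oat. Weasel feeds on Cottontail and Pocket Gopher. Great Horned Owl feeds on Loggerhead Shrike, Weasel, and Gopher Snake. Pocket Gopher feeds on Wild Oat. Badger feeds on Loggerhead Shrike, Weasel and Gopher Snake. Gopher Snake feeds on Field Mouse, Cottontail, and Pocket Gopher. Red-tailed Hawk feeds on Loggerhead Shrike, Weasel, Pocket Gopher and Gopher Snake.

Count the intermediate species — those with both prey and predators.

6

Intermediate species (has both prey and predators): Pocket Gopher, Cottontail, Field Mouse, Gopher Snake, Loggerhead Shrike, Weasel.
Count: 6.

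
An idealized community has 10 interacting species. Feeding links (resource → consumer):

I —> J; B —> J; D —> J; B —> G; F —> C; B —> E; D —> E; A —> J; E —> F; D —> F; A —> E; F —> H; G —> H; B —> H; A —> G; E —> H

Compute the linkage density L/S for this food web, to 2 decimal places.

L/S = 1.60

There are L = 16 links among S = 10 species.
L/S = 16/10 = 1.6000 ≈ 1.60.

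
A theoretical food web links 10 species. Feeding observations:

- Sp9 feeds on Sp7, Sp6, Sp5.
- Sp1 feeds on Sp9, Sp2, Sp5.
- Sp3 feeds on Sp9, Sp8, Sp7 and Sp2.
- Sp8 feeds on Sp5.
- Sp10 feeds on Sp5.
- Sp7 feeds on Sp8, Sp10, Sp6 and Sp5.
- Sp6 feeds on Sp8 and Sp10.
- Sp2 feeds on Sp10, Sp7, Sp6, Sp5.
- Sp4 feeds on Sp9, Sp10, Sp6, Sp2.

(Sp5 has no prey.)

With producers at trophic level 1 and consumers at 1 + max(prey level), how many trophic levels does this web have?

Producers (level 1): Sp5.
Sp5 → Sp10 → Sp6 → Sp7 → Sp9 → Sp4 gives Sp4 level 6.
No species has a prey at level 6, so no species reaches level 7.

6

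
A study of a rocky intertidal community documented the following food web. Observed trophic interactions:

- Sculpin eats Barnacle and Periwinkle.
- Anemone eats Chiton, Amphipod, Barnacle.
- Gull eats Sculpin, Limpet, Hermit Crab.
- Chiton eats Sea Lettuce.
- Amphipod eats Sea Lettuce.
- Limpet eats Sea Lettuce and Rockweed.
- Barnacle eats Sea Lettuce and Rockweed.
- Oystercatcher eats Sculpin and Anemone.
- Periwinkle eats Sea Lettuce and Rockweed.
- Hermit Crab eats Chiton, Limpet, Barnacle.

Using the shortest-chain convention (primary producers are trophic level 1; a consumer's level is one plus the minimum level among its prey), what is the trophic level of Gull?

Rockweed is a producer → level 1.
Limpet eats Rockweed → level 2.
Gull eats Limpet → level 3.
No prey of Gull is below level 2, so 3 is the minimum.

Trophic level 3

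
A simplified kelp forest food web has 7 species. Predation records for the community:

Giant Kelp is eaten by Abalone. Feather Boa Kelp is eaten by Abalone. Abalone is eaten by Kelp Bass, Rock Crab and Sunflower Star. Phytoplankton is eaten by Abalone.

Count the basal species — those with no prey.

Basal species (no prey listed): Phytoplankton, Giant Kelp, Feather Boa Kelp.
Count: 3.

3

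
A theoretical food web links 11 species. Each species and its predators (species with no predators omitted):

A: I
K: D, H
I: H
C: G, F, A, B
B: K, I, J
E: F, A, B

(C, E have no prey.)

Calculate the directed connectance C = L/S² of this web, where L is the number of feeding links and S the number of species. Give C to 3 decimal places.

C = 0.116

The web has S = 11 species and L = 14 feeding links.
C = L / S² = 14 / 121 = 0.1157 ≈ 0.116.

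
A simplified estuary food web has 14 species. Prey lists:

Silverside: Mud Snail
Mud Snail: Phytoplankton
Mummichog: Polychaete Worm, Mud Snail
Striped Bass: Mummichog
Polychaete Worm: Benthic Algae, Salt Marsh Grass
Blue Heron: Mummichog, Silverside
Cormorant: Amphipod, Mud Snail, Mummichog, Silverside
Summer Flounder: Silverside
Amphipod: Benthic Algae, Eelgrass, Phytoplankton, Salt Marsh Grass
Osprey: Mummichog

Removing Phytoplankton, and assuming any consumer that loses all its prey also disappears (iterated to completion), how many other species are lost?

Remove Phytoplankton.
Round 1: Mud Snail (all prey gone) → extinct.
Round 2: Silverside (all prey gone) → extinct.
Round 3: Summer Flounder (all prey gone) → extinct.
No further losses. Total secondary extinctions: 3.

3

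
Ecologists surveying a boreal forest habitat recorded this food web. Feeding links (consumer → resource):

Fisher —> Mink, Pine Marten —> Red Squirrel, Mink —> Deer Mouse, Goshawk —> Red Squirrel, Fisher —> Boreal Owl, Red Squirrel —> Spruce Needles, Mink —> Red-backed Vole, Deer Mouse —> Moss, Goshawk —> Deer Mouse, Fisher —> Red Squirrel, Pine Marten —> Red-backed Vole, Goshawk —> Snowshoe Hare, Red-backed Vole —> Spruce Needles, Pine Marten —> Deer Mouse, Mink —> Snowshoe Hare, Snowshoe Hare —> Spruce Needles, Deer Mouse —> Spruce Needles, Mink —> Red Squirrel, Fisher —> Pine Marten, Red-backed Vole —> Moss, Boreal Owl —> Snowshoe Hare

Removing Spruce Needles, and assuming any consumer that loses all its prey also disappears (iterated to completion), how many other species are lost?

Remove Spruce Needles.
Round 1: Snowshoe Hare (all prey gone), Red Squirrel (all prey gone) → extinct.
Round 2: Boreal Owl (all prey gone) → extinct.
No further losses. Total secondary extinctions: 3.

3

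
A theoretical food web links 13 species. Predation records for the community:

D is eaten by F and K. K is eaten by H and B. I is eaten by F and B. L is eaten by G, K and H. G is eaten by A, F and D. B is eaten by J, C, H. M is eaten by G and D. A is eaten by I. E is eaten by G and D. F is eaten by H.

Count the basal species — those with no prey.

3

Basal species (no prey listed): M, L, E.
Count: 3.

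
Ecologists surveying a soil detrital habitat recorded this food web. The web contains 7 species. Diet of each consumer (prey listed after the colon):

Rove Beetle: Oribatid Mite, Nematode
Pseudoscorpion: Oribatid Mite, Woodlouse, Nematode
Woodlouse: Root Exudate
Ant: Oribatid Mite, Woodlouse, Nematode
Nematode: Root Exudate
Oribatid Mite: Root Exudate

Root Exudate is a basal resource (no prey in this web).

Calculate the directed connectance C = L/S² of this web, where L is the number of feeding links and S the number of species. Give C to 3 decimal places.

C = 0.224

The web has S = 7 species and L = 11 feeding links.
C = L / S² = 11 / 49 = 0.2245 ≈ 0.224.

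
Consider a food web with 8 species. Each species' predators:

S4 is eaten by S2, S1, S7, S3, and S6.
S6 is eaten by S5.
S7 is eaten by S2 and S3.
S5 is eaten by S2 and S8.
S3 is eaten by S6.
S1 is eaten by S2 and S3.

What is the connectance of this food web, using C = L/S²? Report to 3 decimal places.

C = 0.203

The web has S = 8 species and L = 13 feeding links.
C = L / S² = 13 / 64 = 0.2031 ≈ 0.203.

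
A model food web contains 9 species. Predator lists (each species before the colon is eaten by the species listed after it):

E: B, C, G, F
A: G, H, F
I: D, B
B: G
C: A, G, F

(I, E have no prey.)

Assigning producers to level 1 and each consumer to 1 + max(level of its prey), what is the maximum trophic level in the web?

Producers (level 1): I, E.
E → C → A → F gives F level 4.
No species has a prey at level 4, so no species reaches level 5.

4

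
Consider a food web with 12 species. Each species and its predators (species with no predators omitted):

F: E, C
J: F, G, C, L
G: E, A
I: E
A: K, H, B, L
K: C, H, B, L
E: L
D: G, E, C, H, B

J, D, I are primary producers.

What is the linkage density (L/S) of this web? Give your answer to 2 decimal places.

L/S = 1.92

There are L = 23 links among S = 12 species.
L/S = 23/12 = 1.9167 ≈ 1.92.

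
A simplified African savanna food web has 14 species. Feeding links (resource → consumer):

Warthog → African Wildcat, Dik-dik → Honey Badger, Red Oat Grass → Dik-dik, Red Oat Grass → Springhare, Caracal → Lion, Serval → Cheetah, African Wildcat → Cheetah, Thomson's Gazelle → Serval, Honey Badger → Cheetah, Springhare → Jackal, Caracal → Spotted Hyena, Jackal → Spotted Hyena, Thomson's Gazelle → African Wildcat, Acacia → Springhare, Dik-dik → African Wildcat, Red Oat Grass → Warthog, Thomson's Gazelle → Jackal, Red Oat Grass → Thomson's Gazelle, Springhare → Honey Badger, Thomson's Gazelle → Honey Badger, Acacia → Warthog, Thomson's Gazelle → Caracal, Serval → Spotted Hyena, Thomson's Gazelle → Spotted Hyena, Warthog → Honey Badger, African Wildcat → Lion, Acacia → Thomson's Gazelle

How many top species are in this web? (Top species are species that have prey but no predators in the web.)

3

Top species (has prey, but nothing eats it): Lion, Spotted Hyena, Cheetah.
Count: 3.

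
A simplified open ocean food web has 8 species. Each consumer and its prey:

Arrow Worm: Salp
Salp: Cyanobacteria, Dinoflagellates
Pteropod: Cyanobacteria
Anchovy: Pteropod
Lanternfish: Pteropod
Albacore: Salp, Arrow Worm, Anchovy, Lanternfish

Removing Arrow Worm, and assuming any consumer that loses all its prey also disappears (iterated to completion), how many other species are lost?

0

Remove Arrow Worm.
Every predator of it retains at least one other prey: Albacore still has Salp, Anchovy, Lanternfish.
No consumer loses all prey, so no secondary extinctions occur.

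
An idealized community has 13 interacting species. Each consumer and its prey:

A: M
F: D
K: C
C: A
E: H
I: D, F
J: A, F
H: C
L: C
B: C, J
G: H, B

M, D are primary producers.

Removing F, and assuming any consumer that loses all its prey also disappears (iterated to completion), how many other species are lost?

0

Remove F.
Every predator of it retains at least one other prey: I still has D; J still has A.
No consumer loses all prey, so no secondary extinctions occur.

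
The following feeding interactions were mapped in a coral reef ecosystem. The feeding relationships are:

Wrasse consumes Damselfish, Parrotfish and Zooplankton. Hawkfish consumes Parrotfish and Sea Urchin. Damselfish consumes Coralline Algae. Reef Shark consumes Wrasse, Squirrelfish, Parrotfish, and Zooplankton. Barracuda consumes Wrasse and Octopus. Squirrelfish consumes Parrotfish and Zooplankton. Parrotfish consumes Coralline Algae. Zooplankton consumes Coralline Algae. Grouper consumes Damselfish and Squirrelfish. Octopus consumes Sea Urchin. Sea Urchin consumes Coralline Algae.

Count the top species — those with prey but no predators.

Top species (has prey, but nothing eats it): Hawkfish, Grouper, Reef Shark, Barracuda.
Count: 4.

4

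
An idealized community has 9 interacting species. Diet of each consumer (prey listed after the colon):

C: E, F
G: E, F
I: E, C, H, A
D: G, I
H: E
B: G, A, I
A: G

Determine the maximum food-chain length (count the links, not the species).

One longest chain: E → G → A → I → B.
It has 5 species and 4 links.

4 links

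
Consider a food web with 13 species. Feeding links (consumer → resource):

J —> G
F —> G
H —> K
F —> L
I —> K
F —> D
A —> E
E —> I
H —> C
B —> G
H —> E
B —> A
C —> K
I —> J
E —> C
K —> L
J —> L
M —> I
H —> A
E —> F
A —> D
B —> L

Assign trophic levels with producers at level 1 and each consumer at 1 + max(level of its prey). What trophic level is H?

Trophic level 6

L is a producer → level 1.
K eats L → level 2.
I eats K (level 2); other prey at levels: J 2 → level 3.
E eats I (level 3); other prey at levels: F 2, C 3 → level 4.
A eats E (level 4); other prey at levels: D 1 → level 5.
H eats A (level 5); other prey at levels: K 2, C 3, E 4 → level 6.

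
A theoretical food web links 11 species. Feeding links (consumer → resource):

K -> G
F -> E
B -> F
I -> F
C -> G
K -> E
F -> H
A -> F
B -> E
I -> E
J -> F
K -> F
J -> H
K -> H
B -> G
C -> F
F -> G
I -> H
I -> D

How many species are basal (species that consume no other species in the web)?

4

Basal species (no prey listed): H, G, D, E.
Count: 4.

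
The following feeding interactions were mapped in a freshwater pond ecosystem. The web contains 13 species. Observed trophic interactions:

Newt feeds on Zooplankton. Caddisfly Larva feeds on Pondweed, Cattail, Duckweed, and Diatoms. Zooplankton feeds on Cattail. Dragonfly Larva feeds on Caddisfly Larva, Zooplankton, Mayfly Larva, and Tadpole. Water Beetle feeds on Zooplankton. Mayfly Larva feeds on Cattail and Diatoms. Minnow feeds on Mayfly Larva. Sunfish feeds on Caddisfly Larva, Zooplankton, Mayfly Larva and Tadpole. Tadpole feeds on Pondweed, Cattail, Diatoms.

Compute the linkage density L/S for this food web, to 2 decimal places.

L/S = 1.62

There are L = 21 links among S = 13 species.
L/S = 21/13 = 1.6154 ≈ 1.62.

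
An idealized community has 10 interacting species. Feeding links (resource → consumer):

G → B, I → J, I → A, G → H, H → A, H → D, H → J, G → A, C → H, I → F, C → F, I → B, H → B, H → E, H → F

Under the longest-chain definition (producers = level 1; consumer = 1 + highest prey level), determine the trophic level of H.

G is a producer → level 1.
H eats G (level 1); other prey at levels: C 1 → level 2.

Trophic level 2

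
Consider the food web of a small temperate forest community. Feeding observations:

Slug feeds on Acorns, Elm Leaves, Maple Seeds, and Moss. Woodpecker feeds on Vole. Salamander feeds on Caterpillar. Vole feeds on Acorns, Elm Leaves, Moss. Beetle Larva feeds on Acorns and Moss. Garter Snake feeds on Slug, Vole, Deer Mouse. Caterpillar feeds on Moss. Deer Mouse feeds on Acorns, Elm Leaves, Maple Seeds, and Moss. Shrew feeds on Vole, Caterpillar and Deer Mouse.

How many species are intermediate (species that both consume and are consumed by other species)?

Intermediate species (has both prey and predators): Deer Mouse, Vole, Caterpillar, Slug.
Count: 4.

4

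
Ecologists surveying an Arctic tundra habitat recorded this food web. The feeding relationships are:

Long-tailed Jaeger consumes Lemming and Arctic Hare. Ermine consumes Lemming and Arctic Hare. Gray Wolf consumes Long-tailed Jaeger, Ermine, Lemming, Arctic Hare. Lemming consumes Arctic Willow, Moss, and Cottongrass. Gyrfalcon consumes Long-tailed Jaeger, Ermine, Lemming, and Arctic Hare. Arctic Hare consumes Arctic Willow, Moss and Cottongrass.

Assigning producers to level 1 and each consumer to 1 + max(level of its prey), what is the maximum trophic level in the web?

Producers (level 1): Arctic Willow, Moss, Cottongrass.
Arctic Willow → Arctic Hare → Long-tailed Jaeger → Gray Wolf gives Gray Wolf level 4.
No species has a prey at level 4, so no species reaches level 5.

4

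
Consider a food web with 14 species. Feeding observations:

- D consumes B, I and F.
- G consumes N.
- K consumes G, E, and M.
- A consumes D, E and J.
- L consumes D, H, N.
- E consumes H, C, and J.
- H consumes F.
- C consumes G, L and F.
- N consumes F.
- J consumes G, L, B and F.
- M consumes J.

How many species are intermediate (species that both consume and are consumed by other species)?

9

Intermediate species (has both prey and predators): N, D, H, G, L, C, J, E, M.
Count: 9.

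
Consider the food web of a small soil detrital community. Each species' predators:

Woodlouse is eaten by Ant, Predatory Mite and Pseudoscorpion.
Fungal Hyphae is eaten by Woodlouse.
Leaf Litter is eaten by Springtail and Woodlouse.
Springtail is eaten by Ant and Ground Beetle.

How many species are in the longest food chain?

3 species

One longest chain: Fungal Hyphae → Woodlouse → Predatory Mite.
It has 3 species and 2 links.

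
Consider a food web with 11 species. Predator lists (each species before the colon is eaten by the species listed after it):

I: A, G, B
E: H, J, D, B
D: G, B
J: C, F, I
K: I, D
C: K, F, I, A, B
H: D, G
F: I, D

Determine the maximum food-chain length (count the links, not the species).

5 links

One longest chain: E → J → C → K → I → A.
It has 6 species and 5 links.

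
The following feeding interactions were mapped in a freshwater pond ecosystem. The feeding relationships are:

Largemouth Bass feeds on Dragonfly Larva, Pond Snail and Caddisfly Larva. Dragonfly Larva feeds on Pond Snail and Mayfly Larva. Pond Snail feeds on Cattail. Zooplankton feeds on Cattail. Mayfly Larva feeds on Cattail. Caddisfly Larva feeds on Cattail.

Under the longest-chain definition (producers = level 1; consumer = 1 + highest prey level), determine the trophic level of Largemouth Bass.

Trophic level 4

Cattail is a producer → level 1.
Mayfly Larva eats Cattail → level 2.
Dragonfly Larva eats Mayfly Larva (level 2); other prey at levels: Pond Snail 2 → level 3.
Largemouth Bass eats Dragonfly Larva (level 3); other prey at levels: Pond Snail 2, Caddisfly Larva 2 → level 4.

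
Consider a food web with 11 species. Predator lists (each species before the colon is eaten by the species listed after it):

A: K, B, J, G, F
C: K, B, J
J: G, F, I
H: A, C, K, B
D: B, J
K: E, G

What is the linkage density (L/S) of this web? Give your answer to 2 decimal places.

L/S = 1.73

There are L = 19 links among S = 11 species.
L/S = 19/11 = 1.7273 ≈ 1.73.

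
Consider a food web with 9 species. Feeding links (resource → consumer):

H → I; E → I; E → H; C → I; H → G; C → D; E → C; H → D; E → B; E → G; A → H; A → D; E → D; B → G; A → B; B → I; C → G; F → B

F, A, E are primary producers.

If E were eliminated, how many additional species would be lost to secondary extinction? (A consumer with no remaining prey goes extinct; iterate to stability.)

1

Remove E.
Round 1: C (all prey gone) → extinct.
No further losses. Total secondary extinctions: 1.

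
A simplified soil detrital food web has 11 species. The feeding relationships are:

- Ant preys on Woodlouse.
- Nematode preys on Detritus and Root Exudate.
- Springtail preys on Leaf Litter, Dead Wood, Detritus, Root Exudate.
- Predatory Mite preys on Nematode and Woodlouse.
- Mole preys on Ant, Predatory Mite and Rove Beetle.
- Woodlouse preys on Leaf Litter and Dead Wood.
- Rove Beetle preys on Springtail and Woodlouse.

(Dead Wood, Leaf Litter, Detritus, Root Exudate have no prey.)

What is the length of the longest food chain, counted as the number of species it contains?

4 species

One longest chain: Dead Wood → Woodlouse → Rove Beetle → Mole.
It has 4 species and 3 links.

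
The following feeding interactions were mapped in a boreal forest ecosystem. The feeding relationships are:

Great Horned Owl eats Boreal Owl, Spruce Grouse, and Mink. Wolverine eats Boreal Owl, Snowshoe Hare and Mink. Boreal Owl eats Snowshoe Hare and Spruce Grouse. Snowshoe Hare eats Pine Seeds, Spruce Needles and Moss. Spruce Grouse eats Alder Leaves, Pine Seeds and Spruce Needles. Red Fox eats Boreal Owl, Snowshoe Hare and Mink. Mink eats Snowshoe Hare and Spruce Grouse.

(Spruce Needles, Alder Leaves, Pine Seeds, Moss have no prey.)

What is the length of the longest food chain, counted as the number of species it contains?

One longest chain: Spruce Needles → Snowshoe Hare → Mink → Red Fox.
It has 4 species and 3 links.

4 species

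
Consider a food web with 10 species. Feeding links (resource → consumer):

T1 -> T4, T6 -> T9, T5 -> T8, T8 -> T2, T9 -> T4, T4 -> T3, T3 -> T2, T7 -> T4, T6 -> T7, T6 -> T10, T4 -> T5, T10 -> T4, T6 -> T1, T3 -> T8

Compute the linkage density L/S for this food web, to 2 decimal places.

L/S = 1.40

There are L = 14 links among S = 10 species.
L/S = 14/10 = 1.4000 ≈ 1.40.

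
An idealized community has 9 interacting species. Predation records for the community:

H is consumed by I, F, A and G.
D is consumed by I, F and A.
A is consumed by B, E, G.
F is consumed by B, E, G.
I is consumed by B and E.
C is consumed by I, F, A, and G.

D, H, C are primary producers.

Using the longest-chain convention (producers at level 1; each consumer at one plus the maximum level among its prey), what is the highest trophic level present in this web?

Producers (level 1): D, H, C.
D → I → E gives E level 3.
No species has a prey at level 3, so no species reaches level 4.

3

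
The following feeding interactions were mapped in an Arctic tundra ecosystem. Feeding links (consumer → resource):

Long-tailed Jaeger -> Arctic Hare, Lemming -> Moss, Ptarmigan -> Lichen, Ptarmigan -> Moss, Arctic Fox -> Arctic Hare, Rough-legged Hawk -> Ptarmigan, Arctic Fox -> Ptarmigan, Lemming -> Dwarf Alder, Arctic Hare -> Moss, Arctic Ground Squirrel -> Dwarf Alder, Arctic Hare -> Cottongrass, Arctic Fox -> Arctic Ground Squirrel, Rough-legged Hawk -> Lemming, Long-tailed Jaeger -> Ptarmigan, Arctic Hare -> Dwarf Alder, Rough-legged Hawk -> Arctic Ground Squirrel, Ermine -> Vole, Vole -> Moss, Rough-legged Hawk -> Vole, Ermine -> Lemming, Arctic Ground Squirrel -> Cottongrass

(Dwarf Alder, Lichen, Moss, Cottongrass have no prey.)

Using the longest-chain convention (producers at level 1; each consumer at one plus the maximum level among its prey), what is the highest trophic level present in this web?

3

Producers (level 1): Dwarf Alder, Lichen, Moss, Cottongrass.
Lichen → Ptarmigan → Arctic Fox gives Arctic Fox level 3.
No species has a prey at level 3, so no species reaches level 4.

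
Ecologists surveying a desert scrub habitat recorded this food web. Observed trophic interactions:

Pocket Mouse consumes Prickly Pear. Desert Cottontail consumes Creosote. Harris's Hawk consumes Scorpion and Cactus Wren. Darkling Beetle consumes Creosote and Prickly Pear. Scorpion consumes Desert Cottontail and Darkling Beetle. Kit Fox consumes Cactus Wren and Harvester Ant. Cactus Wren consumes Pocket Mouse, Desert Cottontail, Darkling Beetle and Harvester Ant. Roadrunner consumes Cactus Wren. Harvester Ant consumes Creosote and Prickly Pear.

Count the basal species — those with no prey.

2

Basal species (no prey listed): Creosote, Prickly Pear.
Count: 2.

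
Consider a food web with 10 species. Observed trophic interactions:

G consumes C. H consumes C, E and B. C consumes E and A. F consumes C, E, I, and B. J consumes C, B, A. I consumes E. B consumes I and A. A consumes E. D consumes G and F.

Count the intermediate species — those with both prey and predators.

Intermediate species (has both prey and predators): I, A, B, C, G, F.
Count: 6.

6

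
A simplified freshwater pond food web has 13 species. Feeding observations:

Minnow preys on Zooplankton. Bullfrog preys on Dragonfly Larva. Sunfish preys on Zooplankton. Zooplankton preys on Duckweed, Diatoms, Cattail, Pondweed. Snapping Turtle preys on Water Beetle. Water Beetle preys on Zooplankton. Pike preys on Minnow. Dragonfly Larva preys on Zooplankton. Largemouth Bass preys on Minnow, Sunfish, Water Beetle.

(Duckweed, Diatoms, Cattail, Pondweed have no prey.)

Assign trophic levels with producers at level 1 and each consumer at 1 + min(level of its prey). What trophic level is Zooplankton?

Duckweed is a producer → level 1.
Zooplankton eats Duckweed → level 2.

Trophic level 2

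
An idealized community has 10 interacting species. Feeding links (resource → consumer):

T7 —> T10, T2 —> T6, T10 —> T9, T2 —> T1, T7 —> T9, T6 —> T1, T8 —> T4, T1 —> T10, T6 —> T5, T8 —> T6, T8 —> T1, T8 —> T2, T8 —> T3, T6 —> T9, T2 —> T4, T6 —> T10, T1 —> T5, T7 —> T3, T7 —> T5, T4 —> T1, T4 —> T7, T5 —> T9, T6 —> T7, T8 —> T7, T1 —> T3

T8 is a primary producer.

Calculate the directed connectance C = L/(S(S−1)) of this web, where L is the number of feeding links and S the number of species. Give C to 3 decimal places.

The web has S = 10 species and L = 25 feeding links.
C = L / (S(S−1)) = 25 / 90 = 0.2778 ≈ 0.278.

C = 0.278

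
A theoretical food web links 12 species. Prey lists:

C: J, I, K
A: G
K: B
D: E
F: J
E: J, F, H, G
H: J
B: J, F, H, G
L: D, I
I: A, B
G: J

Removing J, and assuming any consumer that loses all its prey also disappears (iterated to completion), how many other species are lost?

Remove J.
Round 1: F (all prey gone), H (all prey gone), G (all prey gone) → extinct.
Round 2: E (all prey gone), A (all prey gone), B (all prey gone) → extinct.
Round 3: D (all prey gone), I (all prey gone), K (all prey gone) → extinct.
Round 4: C (all prey gone), L (all prey gone) → extinct.
No further losses. Total secondary extinctions: 11.

11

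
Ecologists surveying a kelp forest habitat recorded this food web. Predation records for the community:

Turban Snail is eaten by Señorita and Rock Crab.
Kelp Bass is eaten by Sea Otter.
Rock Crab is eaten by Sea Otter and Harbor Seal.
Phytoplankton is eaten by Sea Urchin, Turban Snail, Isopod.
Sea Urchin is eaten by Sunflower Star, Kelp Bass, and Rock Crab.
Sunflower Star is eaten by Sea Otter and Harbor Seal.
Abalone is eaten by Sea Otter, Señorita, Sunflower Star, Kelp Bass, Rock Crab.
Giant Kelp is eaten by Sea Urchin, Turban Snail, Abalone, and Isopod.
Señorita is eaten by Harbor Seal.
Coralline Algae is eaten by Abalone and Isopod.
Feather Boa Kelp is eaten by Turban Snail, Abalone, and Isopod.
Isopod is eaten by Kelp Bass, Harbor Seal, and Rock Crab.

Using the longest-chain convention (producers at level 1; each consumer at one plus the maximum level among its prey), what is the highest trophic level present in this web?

Producers (level 1): Coralline Algae, Phytoplankton, Feather Boa Kelp, Giant Kelp.
Phytoplankton → Sea Urchin → Sunflower Star → Harbor Seal gives Harbor Seal level 4.
No species has a prey at level 4, so no species reaches level 5.

4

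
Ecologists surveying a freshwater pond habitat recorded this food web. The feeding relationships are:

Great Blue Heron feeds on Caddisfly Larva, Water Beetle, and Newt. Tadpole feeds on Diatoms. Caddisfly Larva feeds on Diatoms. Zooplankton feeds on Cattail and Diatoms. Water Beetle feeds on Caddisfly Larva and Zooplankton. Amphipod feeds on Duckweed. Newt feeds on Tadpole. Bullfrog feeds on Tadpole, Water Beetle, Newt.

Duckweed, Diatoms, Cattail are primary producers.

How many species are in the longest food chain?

One longest chain: Diatoms → Tadpole → Newt → Bullfrog.
It has 4 species and 3 links.

4 species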